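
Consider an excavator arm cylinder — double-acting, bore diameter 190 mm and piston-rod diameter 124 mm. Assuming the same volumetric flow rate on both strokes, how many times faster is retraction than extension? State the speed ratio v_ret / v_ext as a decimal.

Cap-side area A_cap = π/4 × (190 mm)² = 28350 mm^2
Rod-side annular area A_ann = π/4 × (190² − 124²) = 16280 mm^2
For equal Q, v ∝ 1/A, so v_ret/v_ext = A_cap/A_ann.

v_ret/v_ext ≈ 1.74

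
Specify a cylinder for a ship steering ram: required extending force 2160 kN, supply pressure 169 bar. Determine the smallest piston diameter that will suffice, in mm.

D ≈ 403 mm

Extension force acts on the full piston face: F = P × (π/4)D².
D = √(4F / (πP)) = √(4 × 2160 kN / (π × 169 bar))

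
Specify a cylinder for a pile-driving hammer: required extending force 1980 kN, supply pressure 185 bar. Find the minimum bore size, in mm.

Extension force acts on the full piston face: F = P × (π/4)D².
D = √(4F / (πP)) = √(4 × 1980 kN / (π × 185 bar))

D ≈ 369 mm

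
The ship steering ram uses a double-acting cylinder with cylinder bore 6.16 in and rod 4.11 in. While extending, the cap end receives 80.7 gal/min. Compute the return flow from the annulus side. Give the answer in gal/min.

Q_out ≈ 44.8 gal/min

Cap-side area A_cap = π/4 × (6.16 in)² = 29.80 in^2
Rod-side annular area A_ann = π/4 × (6.16² − 4.11²) = 16.54 in^2
Piston speed v = Q_in/A_cap; rod-end outflow Q_out = v × A_ann = Q_in × A_ann/A_cap.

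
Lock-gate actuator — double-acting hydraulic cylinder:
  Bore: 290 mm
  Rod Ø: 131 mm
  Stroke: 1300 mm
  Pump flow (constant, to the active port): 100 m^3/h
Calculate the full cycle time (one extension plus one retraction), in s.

t ≈ 5.55 s

Cap-side area A_cap = π/4 × (290 mm)² = 66050 mm^2
Rod-side annular area A_ann = π/4 × (290² − 131²) = 52570 mm^2
t_ext = A_cap·L/Q = 3.091 s
t_ret = A_ann·L/Q = 2.460 s
t_cycle = t_ext + t_ret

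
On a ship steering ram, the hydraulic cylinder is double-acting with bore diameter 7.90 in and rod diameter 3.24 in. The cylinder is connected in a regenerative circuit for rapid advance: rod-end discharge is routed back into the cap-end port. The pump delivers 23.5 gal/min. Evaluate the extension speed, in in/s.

v ≈ 11.0 in/s

In regeneration the rod-end outflow joins the pump flow into the cap end, so the net volume the pump must supply per unit advance equals the rod cross-section area.
Rod cross-section A_rod = π/4 × (3.24 in)² = 8.245 in^2
v = Q_pump / A_rod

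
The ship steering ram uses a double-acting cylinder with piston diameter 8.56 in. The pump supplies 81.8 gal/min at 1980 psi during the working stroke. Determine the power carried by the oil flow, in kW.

Hydraulic power = P × Q

W ≈ 70.5 kW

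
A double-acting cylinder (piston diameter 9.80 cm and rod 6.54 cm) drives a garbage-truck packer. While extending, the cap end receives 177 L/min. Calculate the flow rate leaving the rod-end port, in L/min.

Q_out ≈ 98.2 L/min

Cap-side area A_cap = π/4 × (9.80 cm)² = 75.43 cm^2
Rod-side annular area A_ann = π/4 × (9.80² − 6.54²) = 41.84 cm^2
Piston speed v = Q_in/A_cap; rod-end outflow Q_out = v × A_ann = Q_in × A_ann/A_cap.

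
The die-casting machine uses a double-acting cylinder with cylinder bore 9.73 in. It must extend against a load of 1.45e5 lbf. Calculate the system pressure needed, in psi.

Cap-side area A_cap = π/4 × (9.73 in)² = 74.36 in^2
P = F / A = 1.45e5 lbf / A

P ≈ 1950 psi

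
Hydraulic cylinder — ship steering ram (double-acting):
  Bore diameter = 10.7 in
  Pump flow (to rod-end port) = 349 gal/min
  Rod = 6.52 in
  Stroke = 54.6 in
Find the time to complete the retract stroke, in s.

Rod-side annular area A_ann = π/4 × (10.7² − 6.52²) = 56.53 in^2
Swept volume V = A × L; t = V / Q = A·L / Q

t ≈ 2.30 s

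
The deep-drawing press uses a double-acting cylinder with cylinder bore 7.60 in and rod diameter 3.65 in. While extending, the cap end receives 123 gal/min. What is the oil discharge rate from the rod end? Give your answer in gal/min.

Q_out ≈ 94.6 gal/min

Cap-side area A_cap = π/4 × (7.60 in)² = 45.36 in^2
Rod-side annular area A_ann = π/4 × (7.60² − 3.65²) = 34.90 in^2
Piston speed v = Q_in/A_cap; rod-end outflow Q_out = v × A_ann = Q_in × A_ann/A_cap.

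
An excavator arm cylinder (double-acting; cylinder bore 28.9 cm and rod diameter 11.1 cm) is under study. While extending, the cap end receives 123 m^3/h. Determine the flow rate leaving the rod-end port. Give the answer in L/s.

Q_out ≈ 29.1 L/s

Cap-side area A_cap = π/4 × (28.9 cm)² = 656.0 cm^2
Rod-side annular area A_ann = π/4 × (28.9² − 11.1²) = 559.2 cm^2
Piston speed v = Q_in/A_cap; rod-end outflow Q_out = v × A_ann = Q_in × A_ann/A_cap.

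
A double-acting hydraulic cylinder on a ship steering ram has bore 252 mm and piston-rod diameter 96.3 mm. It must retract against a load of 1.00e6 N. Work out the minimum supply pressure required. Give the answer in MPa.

P ≈ 23.5 MPa

Rod-side annular area A_ann = π/4 × (252² − 96.3²) = 42590 mm^2
Retraction: pressure acts on the annular area.
P = F / A = 1.00e6 N / A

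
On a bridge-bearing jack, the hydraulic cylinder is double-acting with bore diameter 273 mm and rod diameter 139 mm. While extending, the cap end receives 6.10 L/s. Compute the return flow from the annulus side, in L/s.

Cap-side area A_cap = π/4 × (273 mm)² = 58530 mm^2
Rod-side annular area A_ann = π/4 × (273² − 139²) = 43360 mm^2
Piston speed v = Q_in/A_cap; rod-end outflow Q_out = v × A_ann = Q_in × A_ann/A_cap.

Q_out ≈ 4.52 L/s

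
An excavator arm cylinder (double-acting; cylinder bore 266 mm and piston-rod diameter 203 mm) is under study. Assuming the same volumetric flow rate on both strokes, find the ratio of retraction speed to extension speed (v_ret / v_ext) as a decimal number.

v_ret/v_ext ≈ 2.39

Cap-side area A_cap = π/4 × (266 mm)² = 55570 mm^2
Rod-side annular area A_ann = π/4 × (266² − 203²) = 23210 mm^2
For equal Q, v ∝ 1/A, so v_ret/v_ext = A_cap/A_ann.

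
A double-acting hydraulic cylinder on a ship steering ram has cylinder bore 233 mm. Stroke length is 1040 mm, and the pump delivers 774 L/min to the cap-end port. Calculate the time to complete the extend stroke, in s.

Cap-side area A_cap = π/4 × (233 mm)² = 42640 mm^2
Swept volume V = A × L; t = V / Q = A·L / Q

t ≈ 3.44 s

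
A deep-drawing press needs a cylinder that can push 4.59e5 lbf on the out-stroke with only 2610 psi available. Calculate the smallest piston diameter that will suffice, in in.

Extension force acts on the full piston face: F = P × (π/4)D².
D = √(4F / (πP)) = √(4 × 4.59e5 lbf / (π × 2610 psi))

D ≈ 15.0 in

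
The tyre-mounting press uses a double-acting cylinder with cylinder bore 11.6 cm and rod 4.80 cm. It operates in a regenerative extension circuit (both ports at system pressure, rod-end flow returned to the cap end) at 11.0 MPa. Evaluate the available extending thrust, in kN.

F ≈ 19.9 kN

With equal pressure on both faces, forces on the annular region cancel; the net push is pressure × rod cross-section.
Rod cross-section A_rod = π/4 × (4.80 cm)² = 18.10 cm^2
F = P × A_rod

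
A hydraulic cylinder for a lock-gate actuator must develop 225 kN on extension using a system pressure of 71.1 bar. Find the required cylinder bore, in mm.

Extension force acts on the full piston face: F = P × (π/4)D².
D = √(4F / (πP)) = √(4 × 225 kN / (π × 71.1 bar))

D ≈ 201 mm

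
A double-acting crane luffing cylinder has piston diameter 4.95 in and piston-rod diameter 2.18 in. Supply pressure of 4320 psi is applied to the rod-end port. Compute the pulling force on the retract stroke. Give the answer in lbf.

Rod-side annular area A_ann = π/4 × (4.95² − 2.18²) = 15.51 in^2
On retraction the pressure acts on the annular area (bore minus rod).
F = P × A_ann

F ≈ 67000 lbf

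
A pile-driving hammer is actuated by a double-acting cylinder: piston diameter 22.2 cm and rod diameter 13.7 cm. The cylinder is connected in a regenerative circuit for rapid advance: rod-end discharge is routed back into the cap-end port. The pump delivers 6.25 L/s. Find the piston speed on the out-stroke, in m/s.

v ≈ 0.424 m/s

In regeneration the rod-end outflow joins the pump flow into the cap end, so the net volume the pump must supply per unit advance equals the rod cross-section area.
Rod cross-section A_rod = π/4 × (13.7 cm)² = 147.4 cm^2
v = Q_pump / A_rod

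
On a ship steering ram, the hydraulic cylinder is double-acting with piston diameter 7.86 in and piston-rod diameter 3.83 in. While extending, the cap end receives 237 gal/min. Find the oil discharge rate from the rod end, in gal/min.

Q_out ≈ 181 gal/min

Cap-side area A_cap = π/4 × (7.86 in)² = 48.52 in^2
Rod-side annular area A_ann = π/4 × (7.86² − 3.83²) = 37.00 in^2
Piston speed v = Q_in/A_cap; rod-end outflow Q_out = v × A_ann = Q_in × A_ann/A_cap.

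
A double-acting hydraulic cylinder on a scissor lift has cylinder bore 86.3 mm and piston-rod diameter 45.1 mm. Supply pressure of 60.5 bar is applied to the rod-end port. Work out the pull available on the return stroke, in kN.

F ≈ 25.7 kN

Rod-side annular area A_ann = π/4 × (86.3² − 45.1²) = 4252 mm^2
On retraction the pressure acts on the annular area (bore minus rod).
F = P × A_ann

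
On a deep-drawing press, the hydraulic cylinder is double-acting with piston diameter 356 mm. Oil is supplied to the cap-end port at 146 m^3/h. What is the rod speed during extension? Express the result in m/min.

Cap-side area A_cap = π/4 × (356 mm)² = 99540 mm^2
v = Q / A

v ≈ 24.4 m/min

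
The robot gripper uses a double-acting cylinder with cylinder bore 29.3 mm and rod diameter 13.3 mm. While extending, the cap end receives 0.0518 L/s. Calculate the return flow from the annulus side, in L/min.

Q_out ≈ 2.47 L/min

Cap-side area A_cap = π/4 × (29.3 mm)² = 674.3 mm^2
Rod-side annular area A_ann = π/4 × (29.3² − 13.3²) = 535.3 mm^2
Piston speed v = Q_in/A_cap; rod-end outflow Q_out = v × A_ann = Q_in × A_ann/A_cap.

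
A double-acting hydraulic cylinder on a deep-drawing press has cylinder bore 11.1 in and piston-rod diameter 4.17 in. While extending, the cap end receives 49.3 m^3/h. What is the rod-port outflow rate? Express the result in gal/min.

Cap-side area A_cap = π/4 × (11.1 in)² = 96.77 in^2
Rod-side annular area A_ann = π/4 × (11.1² − 4.17²) = 83.11 in^2
Piston speed v = Q_in/A_cap; rod-end outflow Q_out = v × A_ann = Q_in × A_ann/A_cap.

Q_out ≈ 186 gal/min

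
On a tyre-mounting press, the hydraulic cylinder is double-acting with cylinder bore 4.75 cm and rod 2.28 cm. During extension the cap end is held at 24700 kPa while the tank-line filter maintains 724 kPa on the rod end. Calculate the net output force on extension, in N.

F ≈ 42800 N

Cap-side area A_cap = π/4 × (4.75 cm)² = 17.72 cm^2
Rod-side annular area A_ann = π/4 × (4.75² − 2.28²) = 13.64 cm^2
Net thrust = P_cap·A_cap − P_rod·A_ann = 43770 N − 987.4 N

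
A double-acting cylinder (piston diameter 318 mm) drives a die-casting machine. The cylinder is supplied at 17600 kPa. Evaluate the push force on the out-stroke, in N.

Cap-side area A_cap = π/4 × (318 mm)² = 79420 mm^2
F = P × A_cap = 17600 kPa × A_cap

F ≈ 1.40e6 N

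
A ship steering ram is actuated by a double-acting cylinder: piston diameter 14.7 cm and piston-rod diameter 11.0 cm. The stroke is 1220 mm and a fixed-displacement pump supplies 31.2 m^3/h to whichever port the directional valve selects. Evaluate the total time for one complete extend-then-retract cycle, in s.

t ≈ 3.44 s

Cap-side area A_cap = π/4 × (14.7 cm)² = 169.7 cm^2
Rod-side annular area A_ann = π/4 × (14.7² − 11.0²) = 74.68 cm^2
t_ext = A_cap·L/Q = 2.389 s
t_ret = A_ann·L/Q = 1.051 s
t_cycle = t_ext + t_ret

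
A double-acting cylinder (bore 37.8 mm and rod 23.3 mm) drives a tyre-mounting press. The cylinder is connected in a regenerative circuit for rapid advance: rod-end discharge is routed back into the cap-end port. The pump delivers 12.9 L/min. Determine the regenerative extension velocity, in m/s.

v ≈ 0.504 m/s

In regeneration the rod-end outflow joins the pump flow into the cap end, so the net volume the pump must supply per unit advance equals the rod cross-section area.
Rod cross-section A_rod = π/4 × (23.3 mm)² = 426.4 mm^2
v = Q_pump / A_rod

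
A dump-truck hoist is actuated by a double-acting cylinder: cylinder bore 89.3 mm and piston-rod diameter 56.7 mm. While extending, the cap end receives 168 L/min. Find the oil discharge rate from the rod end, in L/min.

Cap-side area A_cap = π/4 × (89.3 mm)² = 6263 mm^2
Rod-side annular area A_ann = π/4 × (89.3² − 56.7²) = 3738 mm^2
Piston speed v = Q_in/A_cap; rod-end outflow Q_out = v × A_ann = Q_in × A_ann/A_cap.

Q_out ≈ 100 L/min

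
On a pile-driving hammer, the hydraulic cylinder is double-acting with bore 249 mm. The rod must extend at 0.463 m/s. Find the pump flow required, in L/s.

Q ≈ 22.5 L/s

Cap-side area A_cap = π/4 × (249 mm)² = 48700 mm^2
Q = A × v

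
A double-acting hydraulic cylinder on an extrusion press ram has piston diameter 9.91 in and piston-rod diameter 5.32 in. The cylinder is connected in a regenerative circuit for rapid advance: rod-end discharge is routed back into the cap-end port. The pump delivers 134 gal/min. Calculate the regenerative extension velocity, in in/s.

v ≈ 23.2 in/s

In regeneration the rod-end outflow joins the pump flow into the cap end, so the net volume the pump must supply per unit advance equals the rod cross-section area.
Rod cross-section A_rod = π/4 × (5.32 in)² = 22.23 in^2
v = Q_pump / A_rod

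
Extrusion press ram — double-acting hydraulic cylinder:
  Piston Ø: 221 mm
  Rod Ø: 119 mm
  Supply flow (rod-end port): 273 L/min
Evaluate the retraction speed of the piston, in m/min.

v ≈ 10.0 m/min

Rod-side annular area A_ann = π/4 × (221² − 119²) = 27240 mm^2
Flow into the rod-end port fills the annular volume.
v = Q / A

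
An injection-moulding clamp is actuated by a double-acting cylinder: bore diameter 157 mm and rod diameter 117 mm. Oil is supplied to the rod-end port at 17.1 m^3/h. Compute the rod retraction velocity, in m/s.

Rod-side annular area A_ann = π/4 × (157² − 117²) = 8608 mm^2
Flow into the rod-end port fills the annular volume.
v = Q / A

v ≈ 0.552 m/s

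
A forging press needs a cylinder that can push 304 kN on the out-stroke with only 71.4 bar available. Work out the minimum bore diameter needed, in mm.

Extension force acts on the full piston face: F = P × (π/4)D².
D = √(4F / (πP)) = √(4 × 304 kN / (π × 71.4 bar))

D ≈ 233 mm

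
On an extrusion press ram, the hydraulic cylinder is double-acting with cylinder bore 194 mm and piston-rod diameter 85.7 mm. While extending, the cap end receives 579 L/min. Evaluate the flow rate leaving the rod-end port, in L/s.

Q_out ≈ 7.77 L/s

Cap-side area A_cap = π/4 × (194 mm)² = 29560 mm^2
Rod-side annular area A_ann = π/4 × (194² − 85.7²) = 23790 mm^2
Piston speed v = Q_in/A_cap; rod-end outflow Q_out = v × A_ann = Q_in × A_ann/A_cap.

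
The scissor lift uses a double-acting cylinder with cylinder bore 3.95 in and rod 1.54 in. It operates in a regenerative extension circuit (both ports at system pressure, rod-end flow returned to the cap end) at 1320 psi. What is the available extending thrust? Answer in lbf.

With equal pressure on both faces, forces on the annular region cancel; the net push is pressure × rod cross-section.
Rod cross-section A_rod = π/4 × (1.54 in)² = 1.863 in^2
F = P × A_rod

F ≈ 2460 lbf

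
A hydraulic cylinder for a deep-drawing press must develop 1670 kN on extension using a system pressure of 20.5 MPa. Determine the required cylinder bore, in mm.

D ≈ 322 mm

Extension force acts on the full piston face: F = P × (π/4)D².
D = √(4F / (πP)) = √(4 × 1670 kN / (π × 20.5 MPa))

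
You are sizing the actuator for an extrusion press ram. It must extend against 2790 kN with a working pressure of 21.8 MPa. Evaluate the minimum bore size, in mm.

D ≈ 404 mm

Extension force acts on the full piston face: F = P × (π/4)D².
D = √(4F / (πP)) = √(4 × 2790 kN / (π × 21.8 MPa))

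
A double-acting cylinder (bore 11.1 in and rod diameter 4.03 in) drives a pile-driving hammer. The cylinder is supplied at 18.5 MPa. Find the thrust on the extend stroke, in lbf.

Cap-side area A_cap = π/4 × (11.1 in)² = 96.77 in^2
F = P × A_cap = 18.5 MPa × A_cap

F ≈ 2.60e5 lbf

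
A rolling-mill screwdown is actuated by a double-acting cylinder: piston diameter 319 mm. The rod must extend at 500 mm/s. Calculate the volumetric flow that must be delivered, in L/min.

Q ≈ 2400 L/min

Cap-side area A_cap = π/4 × (319 mm)² = 79920 mm^2
Q = A × v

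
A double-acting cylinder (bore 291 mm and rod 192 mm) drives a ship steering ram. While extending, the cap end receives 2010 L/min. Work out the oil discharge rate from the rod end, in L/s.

Q_out ≈ 18.9 L/s

Cap-side area A_cap = π/4 × (291 mm)² = 66510 mm^2
Rod-side annular area A_ann = π/4 × (291² − 192²) = 37560 mm^2
Piston speed v = Q_in/A_cap; rod-end outflow Q_out = v × A_ann = Q_in × A_ann/A_cap.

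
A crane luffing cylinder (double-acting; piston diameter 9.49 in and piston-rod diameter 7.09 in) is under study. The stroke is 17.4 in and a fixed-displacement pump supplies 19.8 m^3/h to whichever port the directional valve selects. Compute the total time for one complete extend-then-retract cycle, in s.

t ≈ 5.29 s

Cap-side area A_cap = π/4 × (9.49 in)² = 70.73 in^2
Rod-side annular area A_ann = π/4 × (9.49² − 7.09²) = 31.25 in^2
t_ext = A_cap·L/Q = 3.667 s
t_ret = A_ann·L/Q = 1.620 s
t_cycle = t_ext + t_ret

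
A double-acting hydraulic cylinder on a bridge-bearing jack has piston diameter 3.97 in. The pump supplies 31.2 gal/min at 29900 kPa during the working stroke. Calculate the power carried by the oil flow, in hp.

W ≈ 78.9 hp

Hydraulic power = P × Q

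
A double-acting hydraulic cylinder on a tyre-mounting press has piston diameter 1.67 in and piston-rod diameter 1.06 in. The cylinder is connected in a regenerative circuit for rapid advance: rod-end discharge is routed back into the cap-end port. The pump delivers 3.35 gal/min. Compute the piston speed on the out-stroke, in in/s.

In regeneration the rod-end outflow joins the pump flow into the cap end, so the net volume the pump must supply per unit advance equals the rod cross-section area.
Rod cross-section A_rod = π/4 × (1.06 in)² = 0.8825 in^2
v = Q_pump / A_rod

v ≈ 14.6 in/s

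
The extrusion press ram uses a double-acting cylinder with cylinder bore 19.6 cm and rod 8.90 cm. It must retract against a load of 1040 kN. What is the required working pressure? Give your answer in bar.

P ≈ 434 bar

Rod-side annular area A_ann = π/4 × (19.6² − 8.90²) = 239.5 cm^2
Retraction: pressure acts on the annular area.
P = F / A = 1040 kN / A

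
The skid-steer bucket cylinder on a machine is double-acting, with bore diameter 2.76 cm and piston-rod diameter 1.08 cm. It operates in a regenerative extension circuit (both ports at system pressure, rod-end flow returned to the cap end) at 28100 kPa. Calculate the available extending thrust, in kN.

With equal pressure on both faces, forces on the annular region cancel; the net push is pressure × rod cross-section.
Rod cross-section A_rod = π/4 × (1.08 cm)² = 0.9161 cm^2
F = P × A_rod

F ≈ 2.57 kN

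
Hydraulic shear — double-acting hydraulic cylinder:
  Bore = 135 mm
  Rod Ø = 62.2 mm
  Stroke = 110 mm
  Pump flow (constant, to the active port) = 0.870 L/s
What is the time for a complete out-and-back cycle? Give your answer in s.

Cap-side area A_cap = π/4 × (135 mm)² = 14310 mm^2
Rod-side annular area A_ann = π/4 × (135² − 62.2²) = 11280 mm^2
t_ext = A_cap·L/Q = 1.810 s
t_ret = A_ann·L/Q = 1.426 s
t_cycle = t_ext + t_ret

t ≈ 3.24 s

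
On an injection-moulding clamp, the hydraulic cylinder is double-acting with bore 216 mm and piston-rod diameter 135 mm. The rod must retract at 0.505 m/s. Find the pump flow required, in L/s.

Rod-side annular area A_ann = π/4 × (216² − 135²) = 22330 mm^2
Q = A × v

Q ≈ 11.3 L/s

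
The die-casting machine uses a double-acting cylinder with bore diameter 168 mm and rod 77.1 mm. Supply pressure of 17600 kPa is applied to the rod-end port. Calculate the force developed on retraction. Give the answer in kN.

F ≈ 308 kN

Rod-side annular area A_ann = π/4 × (168² − 77.1²) = 17500 mm^2
On retraction the pressure acts on the annular area (bore minus rod).
F = P × A_ann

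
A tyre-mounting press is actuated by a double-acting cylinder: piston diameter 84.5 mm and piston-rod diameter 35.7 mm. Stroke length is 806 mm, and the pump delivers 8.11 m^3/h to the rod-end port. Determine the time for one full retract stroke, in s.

Rod-side annular area A_ann = π/4 × (84.5² − 35.7²) = 4607 mm^2
Swept volume V = A × L; t = V / Q = A·L / Q

t ≈ 1.65 s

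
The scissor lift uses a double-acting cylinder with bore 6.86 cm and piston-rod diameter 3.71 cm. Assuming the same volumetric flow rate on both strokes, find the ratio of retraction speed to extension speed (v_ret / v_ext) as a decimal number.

Cap-side area A_cap = π/4 × (6.86 cm)² = 36.96 cm^2
Rod-side annular area A_ann = π/4 × (6.86² − 3.71²) = 26.15 cm^2
For equal Q, v ∝ 1/A, so v_ret/v_ext = A_cap/A_ann.

v_ret/v_ext ≈ 1.41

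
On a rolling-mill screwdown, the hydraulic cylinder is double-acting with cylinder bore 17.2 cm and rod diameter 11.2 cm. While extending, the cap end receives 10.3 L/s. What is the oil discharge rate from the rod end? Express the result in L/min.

Cap-side area A_cap = π/4 × (17.2 cm)² = 232.4 cm^2
Rod-side annular area A_ann = π/4 × (17.2² − 11.2²) = 133.8 cm^2
Piston speed v = Q_in/A_cap; rod-end outflow Q_out = v × A_ann = Q_in × A_ann/A_cap.

Q_out ≈ 356 L/min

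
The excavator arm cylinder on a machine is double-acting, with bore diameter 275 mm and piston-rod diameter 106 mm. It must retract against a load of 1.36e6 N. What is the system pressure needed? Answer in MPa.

Rod-side annular area A_ann = π/4 × (275² − 106²) = 50570 mm^2
Retraction: pressure acts on the annular area.
P = F / A = 1.36e6 N / A

P ≈ 26.9 MPa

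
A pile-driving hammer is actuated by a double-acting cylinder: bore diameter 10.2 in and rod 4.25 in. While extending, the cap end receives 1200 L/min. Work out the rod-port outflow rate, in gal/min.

Cap-side area A_cap = π/4 × (10.2 in)² = 81.71 in^2
Rod-side annular area A_ann = π/4 × (10.2² − 4.25²) = 67.53 in^2
Piston speed v = Q_in/A_cap; rod-end outflow Q_out = v × A_ann = Q_in × A_ann/A_cap.

Q_out ≈ 262 gal/min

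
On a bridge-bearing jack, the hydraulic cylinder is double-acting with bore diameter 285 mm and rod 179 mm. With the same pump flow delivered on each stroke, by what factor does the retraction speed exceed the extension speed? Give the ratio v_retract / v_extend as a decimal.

Cap-side area A_cap = π/4 × (285 mm)² = 63790 mm^2
Rod-side annular area A_ann = π/4 × (285² − 179²) = 38630 mm^2
For equal Q, v ∝ 1/A, so v_ret/v_ext = A_cap/A_ann.

v_ret/v_ext ≈ 1.65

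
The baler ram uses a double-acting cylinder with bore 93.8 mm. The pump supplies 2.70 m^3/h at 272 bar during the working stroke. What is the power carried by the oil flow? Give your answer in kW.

W ≈ 20.4 kW

Hydraulic power = P × Q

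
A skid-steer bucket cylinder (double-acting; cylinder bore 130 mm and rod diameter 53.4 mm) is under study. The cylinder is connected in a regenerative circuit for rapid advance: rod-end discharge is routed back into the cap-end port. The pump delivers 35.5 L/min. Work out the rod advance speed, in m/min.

In regeneration the rod-end outflow joins the pump flow into the cap end, so the net volume the pump must supply per unit advance equals the rod cross-section area.
Rod cross-section A_rod = π/4 × (53.4 mm)² = 2240 mm^2
v = Q_pump / A_rod

v ≈ 15.9 m/min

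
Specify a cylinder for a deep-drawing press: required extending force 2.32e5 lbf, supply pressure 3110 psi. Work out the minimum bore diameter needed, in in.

D ≈ 9.75 in

Extension force acts on the full piston face: F = P × (π/4)D².
D = √(4F / (πP)) = √(4 × 2.32e5 lbf / (π × 3110 psi))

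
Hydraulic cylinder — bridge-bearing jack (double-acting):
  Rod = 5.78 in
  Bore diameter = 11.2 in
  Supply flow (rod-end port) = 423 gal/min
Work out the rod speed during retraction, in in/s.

v ≈ 22.5 in/s

Rod-side annular area A_ann = π/4 × (11.2² − 5.78²) = 72.28 in^2
Flow into the rod-end port fills the annular volume.
v = Q / A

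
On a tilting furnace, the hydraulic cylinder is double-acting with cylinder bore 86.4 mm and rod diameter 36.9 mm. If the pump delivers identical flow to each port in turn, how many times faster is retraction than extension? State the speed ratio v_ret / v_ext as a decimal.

v_ret/v_ext ≈ 1.22

Cap-side area A_cap = π/4 × (86.4 mm)² = 5863 mm^2
Rod-side annular area A_ann = π/4 × (86.4² − 36.9²) = 4794 mm^2
For equal Q, v ∝ 1/A, so v_ret/v_ext = A_cap/A_ann.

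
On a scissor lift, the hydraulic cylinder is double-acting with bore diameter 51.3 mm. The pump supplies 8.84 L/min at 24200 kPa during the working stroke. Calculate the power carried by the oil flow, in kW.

Hydraulic power = P × Q

W ≈ 3.57 kW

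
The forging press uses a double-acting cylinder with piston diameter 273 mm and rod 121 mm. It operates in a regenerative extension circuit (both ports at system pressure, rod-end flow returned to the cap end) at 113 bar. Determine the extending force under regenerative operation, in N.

F ≈ 1.30e5 N

With equal pressure on both faces, forces on the annular region cancel; the net push is pressure × rod cross-section.
Rod cross-section A_rod = π/4 × (121 mm)² = 11500 mm^2
F = P × A_rod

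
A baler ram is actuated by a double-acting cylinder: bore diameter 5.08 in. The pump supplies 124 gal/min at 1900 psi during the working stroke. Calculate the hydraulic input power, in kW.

W ≈ 102 kW

Hydraulic power = P × Q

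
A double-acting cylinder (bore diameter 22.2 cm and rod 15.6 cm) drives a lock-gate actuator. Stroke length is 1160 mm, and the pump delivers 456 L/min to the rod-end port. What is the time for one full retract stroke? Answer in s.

t ≈ 2.99 s

Rod-side annular area A_ann = π/4 × (22.2² − 15.6²) = 195.9 cm^2
Swept volume V = A × L; t = V / Q = A·L / Q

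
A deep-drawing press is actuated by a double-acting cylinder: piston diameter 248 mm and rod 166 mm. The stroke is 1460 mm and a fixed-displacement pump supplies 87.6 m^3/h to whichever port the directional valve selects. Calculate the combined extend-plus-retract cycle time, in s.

Cap-side area A_cap = π/4 × (248 mm)² = 48310 mm^2
Rod-side annular area A_ann = π/4 × (248² − 166²) = 26660 mm^2
t_ext = A_cap·L/Q = 2.898 s
t_ret = A_ann·L/Q = 1.600 s
t_cycle = t_ext + t_ret

t ≈ 4.50 s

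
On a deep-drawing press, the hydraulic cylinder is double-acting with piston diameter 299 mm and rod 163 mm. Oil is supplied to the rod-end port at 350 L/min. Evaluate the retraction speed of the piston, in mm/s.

v ≈ 118 mm/s

Rod-side annular area A_ann = π/4 × (299² − 163²) = 49350 mm^2
Flow into the rod-end port fills the annular volume.
v = Q / A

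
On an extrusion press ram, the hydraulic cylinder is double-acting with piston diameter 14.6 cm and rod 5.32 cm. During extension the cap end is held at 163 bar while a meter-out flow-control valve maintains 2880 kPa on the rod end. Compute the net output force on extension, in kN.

F ≈ 231 kN

Cap-side area A_cap = π/4 × (14.6 cm)² = 167.4 cm^2
Rod-side annular area A_ann = π/4 × (14.6² − 5.32²) = 145.2 cm^2
Net thrust = P_cap·A_cap − P_rod·A_ann = 272.9 kN − 41.81 kN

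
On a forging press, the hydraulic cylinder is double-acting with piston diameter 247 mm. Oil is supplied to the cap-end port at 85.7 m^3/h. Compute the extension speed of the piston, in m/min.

v ≈ 29.8 m/min

Cap-side area A_cap = π/4 × (247 mm)² = 47920 mm^2
v = Q / A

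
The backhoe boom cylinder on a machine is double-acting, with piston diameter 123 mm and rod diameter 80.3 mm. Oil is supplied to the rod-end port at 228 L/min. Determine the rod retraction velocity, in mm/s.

Rod-side annular area A_ann = π/4 × (123² − 80.3²) = 6818 mm^2
Flow into the rod-end port fills the annular volume.
v = Q / A

v ≈ 557 mm/s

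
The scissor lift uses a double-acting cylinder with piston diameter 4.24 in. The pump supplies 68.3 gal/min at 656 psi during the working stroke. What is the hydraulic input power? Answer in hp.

W ≈ 26.1 hp

Hydraulic power = P × Q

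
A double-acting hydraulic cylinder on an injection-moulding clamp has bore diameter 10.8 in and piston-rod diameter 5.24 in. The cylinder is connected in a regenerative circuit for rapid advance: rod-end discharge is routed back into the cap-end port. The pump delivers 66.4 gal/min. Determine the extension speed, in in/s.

v ≈ 11.9 in/s

In regeneration the rod-end outflow joins the pump flow into the cap end, so the net volume the pump must supply per unit advance equals the rod cross-section area.
Rod cross-section A_rod = π/4 × (5.24 in)² = 21.57 in^2
v = Q_pump / A_rod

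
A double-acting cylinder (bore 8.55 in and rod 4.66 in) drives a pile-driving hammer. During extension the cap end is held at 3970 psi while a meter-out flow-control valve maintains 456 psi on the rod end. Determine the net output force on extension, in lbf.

F ≈ 2.10e5 lbf

Cap-side area A_cap = π/4 × (8.55 in)² = 57.41 in^2
Rod-side annular area A_ann = π/4 × (8.55² − 4.66²) = 40.36 in^2
Net thrust = P_cap·A_cap − P_rod·A_ann = 2.279e5 lbf − 18400 lbf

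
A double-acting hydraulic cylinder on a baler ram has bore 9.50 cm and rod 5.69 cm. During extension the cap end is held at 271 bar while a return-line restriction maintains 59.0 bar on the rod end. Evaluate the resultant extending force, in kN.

Cap-side area A_cap = π/4 × (9.50 cm)² = 70.88 cm^2
Rod-side annular area A_ann = π/4 × (9.50² − 5.69²) = 45.45 cm^2
Net thrust = P_cap·A_cap − P_rod·A_ann = 192.1 kN − 26.82 kN

F ≈ 165 kN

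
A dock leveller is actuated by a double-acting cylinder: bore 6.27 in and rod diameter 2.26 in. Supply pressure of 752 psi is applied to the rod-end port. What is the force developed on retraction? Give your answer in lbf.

Rod-side annular area A_ann = π/4 × (6.27² − 2.26²) = 26.86 in^2
On retraction the pressure acts on the annular area (bore minus rod).
F = P × A_ann

F ≈ 20200 lbf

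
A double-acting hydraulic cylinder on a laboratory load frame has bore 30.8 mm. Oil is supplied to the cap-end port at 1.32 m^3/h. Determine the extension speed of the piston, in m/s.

Cap-side area A_cap = π/4 × (30.8 mm)² = 745.1 mm^2
v = Q / A

v ≈ 0.492 m/s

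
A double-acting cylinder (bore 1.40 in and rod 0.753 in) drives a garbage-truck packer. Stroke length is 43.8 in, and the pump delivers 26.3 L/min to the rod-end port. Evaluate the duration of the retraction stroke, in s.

t ≈ 1.79 s

Rod-side annular area A_ann = π/4 × (1.40² − 0.753²) = 1.094 in^2
Swept volume V = A × L; t = V / Q = A·L / Q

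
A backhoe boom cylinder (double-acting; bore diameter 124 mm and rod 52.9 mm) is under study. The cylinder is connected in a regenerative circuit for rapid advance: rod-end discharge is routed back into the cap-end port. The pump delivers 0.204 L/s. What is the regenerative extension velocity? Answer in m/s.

In regeneration the rod-end outflow joins the pump flow into the cap end, so the net volume the pump must supply per unit advance equals the rod cross-section area.
Rod cross-section A_rod = π/4 × (52.9 mm)² = 2198 mm^2
v = Q_pump / A_rod

v ≈ 0.0928 m/s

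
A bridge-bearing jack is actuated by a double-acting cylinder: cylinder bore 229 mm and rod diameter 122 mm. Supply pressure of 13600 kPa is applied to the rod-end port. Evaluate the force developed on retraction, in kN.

Rod-side annular area A_ann = π/4 × (229² − 122²) = 29500 mm^2
On retraction the pressure acts on the annular area (bore minus rod).
F = P × A_ann

F ≈ 401 kN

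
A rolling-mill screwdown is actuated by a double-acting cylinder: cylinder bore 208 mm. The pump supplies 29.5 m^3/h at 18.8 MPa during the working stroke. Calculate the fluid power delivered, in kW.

Hydraulic power = P × Q

W ≈ 154 kW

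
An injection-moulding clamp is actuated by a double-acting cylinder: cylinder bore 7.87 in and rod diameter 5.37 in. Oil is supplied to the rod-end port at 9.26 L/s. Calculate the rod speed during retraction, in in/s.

Rod-side annular area A_ann = π/4 × (7.87² − 5.37²) = 26.00 in^2
Flow into the rod-end port fills the annular volume.
v = Q / A

v ≈ 21.7 in/s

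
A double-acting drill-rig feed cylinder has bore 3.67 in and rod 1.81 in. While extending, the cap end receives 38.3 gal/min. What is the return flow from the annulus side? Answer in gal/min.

Q_out ≈ 29.0 gal/min

Cap-side area A_cap = π/4 × (3.67 in)² = 10.58 in^2
Rod-side annular area A_ann = π/4 × (3.67² − 1.81²) = 8.005 in^2
Piston speed v = Q_in/A_cap; rod-end outflow Q_out = v × A_ann = Q_in × A_ann/A_cap.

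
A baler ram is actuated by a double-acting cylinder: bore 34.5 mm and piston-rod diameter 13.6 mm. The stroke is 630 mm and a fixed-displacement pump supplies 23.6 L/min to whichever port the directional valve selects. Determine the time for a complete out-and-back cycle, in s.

Cap-side area A_cap = π/4 × (34.5 mm)² = 934.8 mm^2
Rod-side annular area A_ann = π/4 × (34.5² − 13.6²) = 789.6 mm^2
t_ext = A_cap·L/Q = 1.497 s
t_ret = A_ann·L/Q = 1.265 s
t_cycle = t_ext + t_ret

t ≈ 2.76 s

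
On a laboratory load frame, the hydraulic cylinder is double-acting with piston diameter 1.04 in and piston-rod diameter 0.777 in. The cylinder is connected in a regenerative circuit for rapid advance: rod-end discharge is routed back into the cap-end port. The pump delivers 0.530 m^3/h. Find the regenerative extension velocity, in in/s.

v ≈ 18.9 in/s

In regeneration the rod-end outflow joins the pump flow into the cap end, so the net volume the pump must supply per unit advance equals the rod cross-section area.
Rod cross-section A_rod = π/4 × (0.777 in)² = 0.4742 in^2
v = Q_pump / A_rod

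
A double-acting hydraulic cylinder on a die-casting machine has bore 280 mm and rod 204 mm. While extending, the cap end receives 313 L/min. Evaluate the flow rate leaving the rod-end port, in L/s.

Cap-side area A_cap = π/4 × (280 mm)² = 61580 mm^2
Rod-side annular area A_ann = π/4 × (280² − 204²) = 28890 mm^2
Piston speed v = Q_in/A_cap; rod-end outflow Q_out = v × A_ann = Q_in × A_ann/A_cap.

Q_out ≈ 2.45 L/s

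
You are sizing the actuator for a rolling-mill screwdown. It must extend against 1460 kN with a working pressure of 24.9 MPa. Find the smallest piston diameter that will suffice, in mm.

D ≈ 273 mm

Extension force acts on the full piston face: F = P × (π/4)D².
D = √(4F / (πP)) = √(4 × 1460 kN / (π × 24.9 MPa))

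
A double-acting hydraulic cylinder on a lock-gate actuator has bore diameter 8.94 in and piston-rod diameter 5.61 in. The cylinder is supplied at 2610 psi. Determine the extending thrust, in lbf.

F ≈ 1.64e5 lbf

Cap-side area A_cap = π/4 × (8.94 in)² = 62.77 in^2
F = P × A_cap = 2610 psi × A_cap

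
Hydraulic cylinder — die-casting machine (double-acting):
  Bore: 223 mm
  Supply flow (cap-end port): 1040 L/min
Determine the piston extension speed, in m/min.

v ≈ 26.6 m/min

Cap-side area A_cap = π/4 × (223 mm)² = 39060 mm^2
v = Q / A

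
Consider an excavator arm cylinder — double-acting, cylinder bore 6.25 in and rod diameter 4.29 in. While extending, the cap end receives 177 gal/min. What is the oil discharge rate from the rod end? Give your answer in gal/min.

Q_out ≈ 93.6 gal/min

Cap-side area A_cap = π/4 × (6.25 in)² = 30.68 in^2
Rod-side annular area A_ann = π/4 × (6.25² − 4.29²) = 16.23 in^2
Piston speed v = Q_in/A_cap; rod-end outflow Q_out = v × A_ann = Q_in × A_ann/A_cap.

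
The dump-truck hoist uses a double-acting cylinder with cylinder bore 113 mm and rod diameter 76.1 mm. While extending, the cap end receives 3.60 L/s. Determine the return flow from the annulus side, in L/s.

Cap-side area A_cap = π/4 × (113 mm)² = 10030 mm^2
Rod-side annular area A_ann = π/4 × (113² − 76.1²) = 5480 mm^2
Piston speed v = Q_in/A_cap; rod-end outflow Q_out = v × A_ann = Q_in × A_ann/A_cap.

Q_out ≈ 1.97 L/s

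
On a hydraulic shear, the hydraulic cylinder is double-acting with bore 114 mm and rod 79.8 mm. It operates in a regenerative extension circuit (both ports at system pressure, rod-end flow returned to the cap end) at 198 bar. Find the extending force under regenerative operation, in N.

F ≈ 99000 N

With equal pressure on both faces, forces on the annular region cancel; the net push is pressure × rod cross-section.
Rod cross-section A_rod = π/4 × (79.8 mm)² = 5001 mm^2
F = P × A_rod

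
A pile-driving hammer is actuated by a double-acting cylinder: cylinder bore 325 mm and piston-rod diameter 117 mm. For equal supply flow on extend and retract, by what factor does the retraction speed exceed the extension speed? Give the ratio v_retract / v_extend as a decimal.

v_ret/v_ext ≈ 1.15

Cap-side area A_cap = π/4 × (325 mm)² = 82960 mm^2
Rod-side annular area A_ann = π/4 × (325² − 117²) = 72210 mm^2
For equal Q, v ∝ 1/A, so v_ret/v_ext = A_cap/A_ann.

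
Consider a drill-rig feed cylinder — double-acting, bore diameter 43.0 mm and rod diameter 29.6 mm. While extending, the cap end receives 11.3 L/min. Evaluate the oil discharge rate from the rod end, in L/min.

Cap-side area A_cap = π/4 × (43.0 mm)² = 1452 mm^2
Rod-side annular area A_ann = π/4 × (43.0² − 29.6²) = 764.1 mm^2
Piston speed v = Q_in/A_cap; rod-end outflow Q_out = v × A_ann = Q_in × A_ann/A_cap.

Q_out ≈ 5.95 L/min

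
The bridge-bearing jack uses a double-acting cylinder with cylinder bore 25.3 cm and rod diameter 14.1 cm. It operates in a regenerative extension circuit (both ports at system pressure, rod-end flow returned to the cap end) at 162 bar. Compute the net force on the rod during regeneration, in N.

With equal pressure on both faces, forces on the annular region cancel; the net push is pressure × rod cross-section.
Rod cross-section A_rod = π/4 × (14.1 cm)² = 156.1 cm^2
F = P × A_rod

F ≈ 2.53e5 N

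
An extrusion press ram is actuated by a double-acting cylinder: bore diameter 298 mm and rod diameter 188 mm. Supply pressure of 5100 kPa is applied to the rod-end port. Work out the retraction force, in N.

F ≈ 2.14e5 N

Rod-side annular area A_ann = π/4 × (298² − 188²) = 41990 mm^2
On retraction the pressure acts on the annular area (bore minus rod).
F = P × A_ann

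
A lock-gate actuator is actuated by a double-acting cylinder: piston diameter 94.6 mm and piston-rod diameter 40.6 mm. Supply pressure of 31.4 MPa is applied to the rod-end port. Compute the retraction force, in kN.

F ≈ 180 kN

Rod-side annular area A_ann = π/4 × (94.6² − 40.6²) = 5734 mm^2
On retraction the pressure acts on the annular area (bore minus rod).
F = P × A_ann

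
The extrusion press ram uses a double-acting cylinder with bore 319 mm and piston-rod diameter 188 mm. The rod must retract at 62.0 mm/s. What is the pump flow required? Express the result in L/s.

Rod-side annular area A_ann = π/4 × (319² − 188²) = 52160 mm^2
Q = A × v

Q ≈ 3.23 L/s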